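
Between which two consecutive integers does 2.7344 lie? 2 and 3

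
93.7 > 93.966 False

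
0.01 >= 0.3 False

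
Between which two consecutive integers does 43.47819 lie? 43 and 44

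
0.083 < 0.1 True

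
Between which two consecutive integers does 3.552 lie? 3 and 4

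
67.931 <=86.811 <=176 True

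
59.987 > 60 False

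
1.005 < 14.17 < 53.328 True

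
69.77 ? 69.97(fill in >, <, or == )<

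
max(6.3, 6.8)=6.8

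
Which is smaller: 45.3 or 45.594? 45.3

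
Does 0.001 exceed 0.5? No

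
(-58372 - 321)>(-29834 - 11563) False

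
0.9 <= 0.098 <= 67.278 False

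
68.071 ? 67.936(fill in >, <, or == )>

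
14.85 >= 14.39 True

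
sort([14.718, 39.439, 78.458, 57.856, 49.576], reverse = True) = [78.458, 57.856, 49.576, 39.439, 14.718]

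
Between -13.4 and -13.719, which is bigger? -13.4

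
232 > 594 False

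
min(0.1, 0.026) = 0.026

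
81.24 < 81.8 True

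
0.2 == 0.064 False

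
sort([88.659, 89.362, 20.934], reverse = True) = [89.362, 88.659, 20.934]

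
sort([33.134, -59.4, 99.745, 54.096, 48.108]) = [-59.4, 33.134, 48.108, 54.096, 99.745]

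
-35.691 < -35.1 True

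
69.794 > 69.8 False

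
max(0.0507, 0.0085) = 0.0507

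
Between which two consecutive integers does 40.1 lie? 40 and 41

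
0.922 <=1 True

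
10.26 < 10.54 True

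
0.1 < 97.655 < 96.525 False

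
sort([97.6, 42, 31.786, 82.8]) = [31.786, 42, 82.8, 97.6]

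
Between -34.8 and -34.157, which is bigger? -34.157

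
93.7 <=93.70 True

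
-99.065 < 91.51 True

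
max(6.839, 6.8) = 6.839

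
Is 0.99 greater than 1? No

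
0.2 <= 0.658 True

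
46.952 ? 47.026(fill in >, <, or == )<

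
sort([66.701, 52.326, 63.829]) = [52.326, 63.829, 66.701]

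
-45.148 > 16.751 False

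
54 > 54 False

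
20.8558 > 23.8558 False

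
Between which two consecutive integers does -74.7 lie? -75 and -74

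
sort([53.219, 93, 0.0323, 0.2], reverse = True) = [93, 53.219, 0.2, 0.0323]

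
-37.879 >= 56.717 False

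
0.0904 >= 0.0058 True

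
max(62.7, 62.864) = 62.864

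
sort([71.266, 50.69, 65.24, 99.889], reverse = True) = [99.889, 71.266, 65.24, 50.69]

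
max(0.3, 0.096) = 0.3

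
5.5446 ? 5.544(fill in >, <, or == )>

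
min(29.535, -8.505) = -8.505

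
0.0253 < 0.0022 False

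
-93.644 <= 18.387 True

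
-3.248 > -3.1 False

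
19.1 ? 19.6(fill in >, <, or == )<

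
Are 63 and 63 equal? Yes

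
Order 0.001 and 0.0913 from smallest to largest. 0.001, 0.0913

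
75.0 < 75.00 False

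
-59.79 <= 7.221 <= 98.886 True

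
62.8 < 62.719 False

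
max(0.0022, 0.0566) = 0.0566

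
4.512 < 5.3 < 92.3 True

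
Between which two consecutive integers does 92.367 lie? 92 and 93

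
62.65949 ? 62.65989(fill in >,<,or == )<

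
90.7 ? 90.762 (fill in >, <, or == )<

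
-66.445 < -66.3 True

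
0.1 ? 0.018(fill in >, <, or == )>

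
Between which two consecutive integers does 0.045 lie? 0 and 1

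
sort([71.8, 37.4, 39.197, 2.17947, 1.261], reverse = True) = [71.8, 39.197, 37.4, 2.17947, 1.261]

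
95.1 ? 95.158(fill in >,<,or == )<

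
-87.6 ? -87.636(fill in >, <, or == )>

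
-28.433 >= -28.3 False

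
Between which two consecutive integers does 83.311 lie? 83 and 84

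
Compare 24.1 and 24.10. They are equal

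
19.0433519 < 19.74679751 True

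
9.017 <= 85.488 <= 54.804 False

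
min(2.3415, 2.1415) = 2.1415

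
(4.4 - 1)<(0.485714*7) False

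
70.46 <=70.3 False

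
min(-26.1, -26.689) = -26.689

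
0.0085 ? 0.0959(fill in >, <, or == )<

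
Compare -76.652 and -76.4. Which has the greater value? -76.4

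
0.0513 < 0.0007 False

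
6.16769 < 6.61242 True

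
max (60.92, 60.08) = 60.92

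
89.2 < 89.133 False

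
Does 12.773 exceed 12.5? Yes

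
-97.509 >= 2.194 False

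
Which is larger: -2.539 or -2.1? -2.1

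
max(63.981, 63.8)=63.981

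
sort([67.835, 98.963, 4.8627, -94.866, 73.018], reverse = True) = [98.963, 73.018, 67.835, 4.8627, -94.866]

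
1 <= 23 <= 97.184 True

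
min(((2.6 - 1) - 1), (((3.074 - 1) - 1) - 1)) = 0.074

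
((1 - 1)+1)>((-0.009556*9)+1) True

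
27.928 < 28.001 True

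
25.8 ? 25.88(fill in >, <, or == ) <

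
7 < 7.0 False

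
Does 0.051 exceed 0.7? No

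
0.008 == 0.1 False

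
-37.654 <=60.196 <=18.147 False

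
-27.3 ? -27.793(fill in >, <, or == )>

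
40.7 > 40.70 False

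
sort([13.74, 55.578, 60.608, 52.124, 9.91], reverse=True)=[60.608, 55.578, 52.124, 13.74, 9.91]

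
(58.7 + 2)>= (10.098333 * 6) True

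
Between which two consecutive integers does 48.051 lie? 48 and 49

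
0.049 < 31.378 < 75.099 True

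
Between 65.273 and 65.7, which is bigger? 65.7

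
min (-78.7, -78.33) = -78.7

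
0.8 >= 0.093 True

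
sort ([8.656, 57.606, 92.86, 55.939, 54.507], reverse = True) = [92.86, 57.606, 55.939, 54.507, 8.656]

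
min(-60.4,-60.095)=-60.4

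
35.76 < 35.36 False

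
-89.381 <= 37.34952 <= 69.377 True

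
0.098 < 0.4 True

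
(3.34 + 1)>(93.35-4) False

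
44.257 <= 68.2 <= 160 True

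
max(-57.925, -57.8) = -57.8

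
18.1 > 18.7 False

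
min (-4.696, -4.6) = -4.696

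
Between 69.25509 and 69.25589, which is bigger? 69.25589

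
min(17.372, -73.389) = -73.389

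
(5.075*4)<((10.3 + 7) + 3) False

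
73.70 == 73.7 True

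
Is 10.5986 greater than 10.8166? No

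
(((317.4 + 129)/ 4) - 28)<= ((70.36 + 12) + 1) False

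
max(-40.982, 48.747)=48.747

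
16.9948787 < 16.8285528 False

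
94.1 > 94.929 False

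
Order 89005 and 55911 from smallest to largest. 55911,89005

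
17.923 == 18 False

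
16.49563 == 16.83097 False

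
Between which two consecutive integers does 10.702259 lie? 10 and 11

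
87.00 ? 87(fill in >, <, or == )==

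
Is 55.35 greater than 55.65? No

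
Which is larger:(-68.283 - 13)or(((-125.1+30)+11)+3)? (((-125.1+30)+11)+3)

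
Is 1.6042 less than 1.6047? Yes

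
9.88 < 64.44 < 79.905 True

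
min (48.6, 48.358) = 48.358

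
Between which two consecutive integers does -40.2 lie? -41 and -40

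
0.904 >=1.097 False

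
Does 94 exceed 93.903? Yes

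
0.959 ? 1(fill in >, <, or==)<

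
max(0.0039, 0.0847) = 0.0847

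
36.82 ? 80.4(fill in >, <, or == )<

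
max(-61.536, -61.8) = -61.536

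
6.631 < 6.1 False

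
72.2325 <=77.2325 True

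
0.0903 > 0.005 True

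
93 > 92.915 True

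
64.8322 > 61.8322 True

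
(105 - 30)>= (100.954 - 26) True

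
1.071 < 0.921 False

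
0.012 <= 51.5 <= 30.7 False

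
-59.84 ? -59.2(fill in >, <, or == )<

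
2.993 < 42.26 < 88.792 True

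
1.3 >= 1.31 False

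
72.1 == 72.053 False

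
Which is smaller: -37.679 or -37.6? -37.679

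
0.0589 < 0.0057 False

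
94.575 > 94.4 True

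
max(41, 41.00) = 41.00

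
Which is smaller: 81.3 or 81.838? 81.3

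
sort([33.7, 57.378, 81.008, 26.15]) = [26.15, 33.7, 57.378, 81.008]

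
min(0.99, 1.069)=0.99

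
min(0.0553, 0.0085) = 0.0085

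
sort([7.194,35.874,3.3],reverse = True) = [35.874,7.194,3.3]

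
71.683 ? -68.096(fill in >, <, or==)>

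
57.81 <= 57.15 False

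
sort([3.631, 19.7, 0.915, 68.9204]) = [0.915, 3.631, 19.7, 68.9204]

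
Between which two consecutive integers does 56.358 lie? 56 and 57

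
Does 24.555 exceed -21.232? Yes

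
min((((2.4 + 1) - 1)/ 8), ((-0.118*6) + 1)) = 0.292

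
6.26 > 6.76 False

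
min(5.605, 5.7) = 5.605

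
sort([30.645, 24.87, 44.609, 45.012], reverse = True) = [45.012, 44.609, 30.645, 24.87]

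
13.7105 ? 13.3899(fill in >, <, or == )>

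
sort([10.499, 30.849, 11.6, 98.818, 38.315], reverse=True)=[98.818, 38.315, 30.849, 11.6, 10.499]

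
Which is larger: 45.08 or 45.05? 45.08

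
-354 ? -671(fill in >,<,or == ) >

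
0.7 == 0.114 False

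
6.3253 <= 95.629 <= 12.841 False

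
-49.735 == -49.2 False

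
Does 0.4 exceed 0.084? Yes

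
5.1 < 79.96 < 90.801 True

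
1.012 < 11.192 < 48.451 True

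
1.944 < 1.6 False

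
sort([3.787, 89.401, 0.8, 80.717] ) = [0.8, 3.787, 80.717, 89.401]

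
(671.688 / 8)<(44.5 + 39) False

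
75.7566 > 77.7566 False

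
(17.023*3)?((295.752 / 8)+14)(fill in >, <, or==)>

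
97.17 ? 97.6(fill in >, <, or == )<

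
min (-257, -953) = -953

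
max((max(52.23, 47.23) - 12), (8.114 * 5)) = 40.57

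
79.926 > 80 False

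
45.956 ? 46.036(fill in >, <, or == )<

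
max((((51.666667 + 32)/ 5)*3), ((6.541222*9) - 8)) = 50.870998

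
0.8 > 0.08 True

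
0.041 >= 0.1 False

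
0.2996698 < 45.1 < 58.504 True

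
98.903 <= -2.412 False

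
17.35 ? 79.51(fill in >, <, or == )<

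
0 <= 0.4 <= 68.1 True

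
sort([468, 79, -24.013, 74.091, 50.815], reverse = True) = [468, 79, 74.091, 50.815, -24.013]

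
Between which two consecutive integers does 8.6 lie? 8 and 9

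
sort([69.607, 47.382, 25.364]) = [25.364, 47.382, 69.607]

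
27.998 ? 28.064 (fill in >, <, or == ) <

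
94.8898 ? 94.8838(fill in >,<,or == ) >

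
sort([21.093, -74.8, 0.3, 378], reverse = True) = [378, 21.093, 0.3, -74.8]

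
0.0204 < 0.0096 False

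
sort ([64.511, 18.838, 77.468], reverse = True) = [77.468, 64.511, 18.838]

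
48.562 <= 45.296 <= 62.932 False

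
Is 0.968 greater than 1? No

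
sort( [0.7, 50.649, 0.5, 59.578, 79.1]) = [0.5, 0.7, 50.649, 59.578, 79.1]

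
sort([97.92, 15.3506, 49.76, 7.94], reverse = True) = [97.92, 49.76, 15.3506, 7.94]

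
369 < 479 True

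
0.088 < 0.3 True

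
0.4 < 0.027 False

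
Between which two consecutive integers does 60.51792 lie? 60 and 61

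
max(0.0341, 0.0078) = 0.0341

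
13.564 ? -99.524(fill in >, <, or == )>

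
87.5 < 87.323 False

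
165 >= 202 False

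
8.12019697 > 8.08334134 True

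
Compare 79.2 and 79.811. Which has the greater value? 79.811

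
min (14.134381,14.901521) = 14.134381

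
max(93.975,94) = 94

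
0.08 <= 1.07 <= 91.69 True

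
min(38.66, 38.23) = 38.23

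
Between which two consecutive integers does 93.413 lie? 93 and 94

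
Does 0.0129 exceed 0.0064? Yes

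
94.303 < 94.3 False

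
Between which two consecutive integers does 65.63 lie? 65 and 66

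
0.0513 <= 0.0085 False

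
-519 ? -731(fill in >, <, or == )>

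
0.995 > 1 False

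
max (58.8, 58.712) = 58.8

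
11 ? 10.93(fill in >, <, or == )>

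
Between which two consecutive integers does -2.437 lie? -3 and -2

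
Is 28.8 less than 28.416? No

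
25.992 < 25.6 False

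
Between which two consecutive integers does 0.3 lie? 0 and 1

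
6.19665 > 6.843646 False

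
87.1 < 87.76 True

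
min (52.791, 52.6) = 52.6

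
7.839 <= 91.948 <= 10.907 False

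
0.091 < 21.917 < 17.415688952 False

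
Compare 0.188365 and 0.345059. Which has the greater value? 0.345059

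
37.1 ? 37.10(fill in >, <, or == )==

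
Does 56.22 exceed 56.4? No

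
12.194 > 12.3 False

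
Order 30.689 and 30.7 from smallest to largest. 30.689, 30.7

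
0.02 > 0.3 False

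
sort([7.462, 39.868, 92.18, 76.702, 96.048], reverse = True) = [96.048, 92.18, 76.702, 39.868, 7.462]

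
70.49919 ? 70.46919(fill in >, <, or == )>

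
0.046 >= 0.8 False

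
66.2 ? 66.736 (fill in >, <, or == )<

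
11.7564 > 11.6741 True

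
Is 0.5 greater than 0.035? Yes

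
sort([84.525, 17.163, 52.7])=[17.163, 52.7, 84.525]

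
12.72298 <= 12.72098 False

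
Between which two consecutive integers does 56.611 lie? 56 and 57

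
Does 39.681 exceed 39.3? Yes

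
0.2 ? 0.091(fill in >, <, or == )>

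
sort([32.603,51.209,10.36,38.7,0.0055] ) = [0.0055,10.36,32.603,38.7,51.209]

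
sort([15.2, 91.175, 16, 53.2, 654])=[15.2, 16, 53.2, 91.175, 654]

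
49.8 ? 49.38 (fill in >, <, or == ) >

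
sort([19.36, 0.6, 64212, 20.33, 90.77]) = [0.6, 19.36, 20.33, 90.77, 64212]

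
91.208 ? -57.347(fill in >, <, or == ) >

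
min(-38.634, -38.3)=-38.634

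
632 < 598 False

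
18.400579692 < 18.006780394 False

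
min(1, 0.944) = 0.944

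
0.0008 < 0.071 True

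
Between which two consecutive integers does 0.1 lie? 0 and 1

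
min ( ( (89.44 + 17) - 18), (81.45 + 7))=88.44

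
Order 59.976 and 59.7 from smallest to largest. 59.7,59.976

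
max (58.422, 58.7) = 58.7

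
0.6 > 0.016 True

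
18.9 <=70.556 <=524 True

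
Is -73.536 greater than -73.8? Yes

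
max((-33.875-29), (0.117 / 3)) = 0.039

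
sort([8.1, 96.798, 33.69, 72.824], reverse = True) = [96.798, 72.824, 33.69, 8.1]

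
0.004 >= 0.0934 False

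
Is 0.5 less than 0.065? No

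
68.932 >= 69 False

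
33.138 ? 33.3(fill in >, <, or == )<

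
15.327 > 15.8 False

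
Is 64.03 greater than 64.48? No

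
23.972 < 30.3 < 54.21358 True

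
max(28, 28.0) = 28.0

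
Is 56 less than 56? No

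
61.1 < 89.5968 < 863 True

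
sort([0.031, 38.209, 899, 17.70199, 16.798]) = [0.031, 16.798, 17.70199, 38.209, 899]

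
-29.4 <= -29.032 True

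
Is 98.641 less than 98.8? Yes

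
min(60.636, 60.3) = 60.3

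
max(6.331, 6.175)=6.331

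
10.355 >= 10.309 True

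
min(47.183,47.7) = 47.183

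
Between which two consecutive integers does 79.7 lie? 79 and 80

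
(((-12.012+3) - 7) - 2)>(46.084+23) False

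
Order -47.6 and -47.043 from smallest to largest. -47.6, -47.043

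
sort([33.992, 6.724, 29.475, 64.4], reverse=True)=[64.4, 33.992, 29.475, 6.724]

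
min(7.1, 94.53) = 7.1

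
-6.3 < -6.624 False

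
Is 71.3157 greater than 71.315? Yes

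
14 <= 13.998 False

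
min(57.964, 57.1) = 57.1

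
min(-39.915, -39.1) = -39.915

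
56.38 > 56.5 False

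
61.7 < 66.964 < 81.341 True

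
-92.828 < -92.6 True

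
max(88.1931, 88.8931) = 88.8931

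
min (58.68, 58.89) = 58.68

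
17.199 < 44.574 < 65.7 True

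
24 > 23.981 True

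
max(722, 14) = 722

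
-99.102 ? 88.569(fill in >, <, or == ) <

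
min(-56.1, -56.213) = -56.213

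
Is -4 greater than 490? No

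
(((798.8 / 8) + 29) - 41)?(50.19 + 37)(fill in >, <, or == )>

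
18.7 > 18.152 True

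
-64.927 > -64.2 False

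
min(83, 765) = 83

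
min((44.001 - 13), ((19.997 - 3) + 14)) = 30.997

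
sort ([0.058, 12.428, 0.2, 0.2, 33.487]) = [0.058, 0.2, 0.2, 12.428, 33.487]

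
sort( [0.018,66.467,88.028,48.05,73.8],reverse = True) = [88.028,73.8,66.467,48.05,0.018]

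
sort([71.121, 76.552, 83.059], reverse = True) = [83.059, 76.552, 71.121]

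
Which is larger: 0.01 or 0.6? 0.6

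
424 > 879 False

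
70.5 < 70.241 False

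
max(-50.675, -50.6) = -50.6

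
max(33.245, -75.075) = 33.245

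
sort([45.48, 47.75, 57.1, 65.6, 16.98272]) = [16.98272, 45.48, 47.75, 57.1, 65.6]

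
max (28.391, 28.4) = 28.4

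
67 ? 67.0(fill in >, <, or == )==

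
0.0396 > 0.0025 True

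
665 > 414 True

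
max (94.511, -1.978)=94.511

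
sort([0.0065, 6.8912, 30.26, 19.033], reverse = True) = [30.26, 19.033, 6.8912, 0.0065]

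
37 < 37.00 False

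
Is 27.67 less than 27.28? No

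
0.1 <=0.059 False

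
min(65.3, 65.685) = 65.3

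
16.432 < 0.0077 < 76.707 False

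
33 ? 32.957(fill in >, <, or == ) >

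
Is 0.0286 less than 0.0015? No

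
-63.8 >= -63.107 False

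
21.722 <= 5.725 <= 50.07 False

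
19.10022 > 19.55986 False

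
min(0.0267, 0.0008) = 0.0008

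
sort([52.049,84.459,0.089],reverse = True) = [84.459,52.049,0.089]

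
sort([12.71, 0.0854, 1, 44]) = [0.0854, 1, 12.71, 44]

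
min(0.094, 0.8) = 0.094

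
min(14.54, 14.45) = 14.45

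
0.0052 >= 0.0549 False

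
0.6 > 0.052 True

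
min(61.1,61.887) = 61.1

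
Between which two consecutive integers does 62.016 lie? 62 and 63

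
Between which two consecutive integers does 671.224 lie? 671 and 672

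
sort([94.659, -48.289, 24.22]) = [-48.289, 24.22, 94.659]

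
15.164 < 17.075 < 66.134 True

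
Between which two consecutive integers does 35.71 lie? 35 and 36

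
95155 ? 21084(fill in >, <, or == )>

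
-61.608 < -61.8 False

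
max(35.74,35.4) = 35.74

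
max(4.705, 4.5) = 4.705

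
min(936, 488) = 488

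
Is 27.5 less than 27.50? No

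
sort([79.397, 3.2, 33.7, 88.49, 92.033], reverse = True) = [92.033, 88.49, 79.397, 33.7, 3.2]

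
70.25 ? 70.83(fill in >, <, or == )<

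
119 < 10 False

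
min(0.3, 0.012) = 0.012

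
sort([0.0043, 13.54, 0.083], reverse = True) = [13.54, 0.083, 0.0043]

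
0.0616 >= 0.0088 True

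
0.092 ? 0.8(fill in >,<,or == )<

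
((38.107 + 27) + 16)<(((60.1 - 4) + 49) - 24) False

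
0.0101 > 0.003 True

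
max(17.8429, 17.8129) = 17.8429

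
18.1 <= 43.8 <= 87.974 True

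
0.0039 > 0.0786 False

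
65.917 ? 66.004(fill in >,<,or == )<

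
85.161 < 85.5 True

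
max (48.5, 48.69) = 48.69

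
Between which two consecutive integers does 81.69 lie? 81 and 82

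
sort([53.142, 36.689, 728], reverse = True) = [728, 53.142, 36.689]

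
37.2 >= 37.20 True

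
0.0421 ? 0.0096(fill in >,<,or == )>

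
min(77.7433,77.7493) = 77.7433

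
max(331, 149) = 331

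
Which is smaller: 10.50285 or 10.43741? 10.43741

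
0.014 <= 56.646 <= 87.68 True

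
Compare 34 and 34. They are equal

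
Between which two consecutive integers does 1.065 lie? 1 and 2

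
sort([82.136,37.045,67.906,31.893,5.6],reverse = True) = [82.136,67.906,37.045,31.893,5.6]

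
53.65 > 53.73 False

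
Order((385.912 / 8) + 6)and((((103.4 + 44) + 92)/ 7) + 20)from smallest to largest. ((((103.4 + 44) + 92)/ 7) + 20), ((385.912 / 8) + 6)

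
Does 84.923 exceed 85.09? No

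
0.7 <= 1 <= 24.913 True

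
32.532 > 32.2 True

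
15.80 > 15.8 False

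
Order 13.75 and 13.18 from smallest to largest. 13.18, 13.75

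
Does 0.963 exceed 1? No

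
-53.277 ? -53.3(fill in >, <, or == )>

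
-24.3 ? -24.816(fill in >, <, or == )>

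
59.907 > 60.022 False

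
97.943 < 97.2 False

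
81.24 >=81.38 False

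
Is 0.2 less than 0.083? No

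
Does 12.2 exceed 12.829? No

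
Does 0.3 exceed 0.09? Yes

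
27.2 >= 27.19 True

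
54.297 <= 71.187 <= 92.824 True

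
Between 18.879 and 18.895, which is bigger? 18.895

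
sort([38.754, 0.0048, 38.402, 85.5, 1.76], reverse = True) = [85.5, 38.754, 38.402, 1.76, 0.0048]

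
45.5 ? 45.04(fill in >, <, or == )>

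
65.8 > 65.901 False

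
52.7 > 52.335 True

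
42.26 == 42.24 False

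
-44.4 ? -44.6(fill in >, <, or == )>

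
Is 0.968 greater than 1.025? No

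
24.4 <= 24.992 True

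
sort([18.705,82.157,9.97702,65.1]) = [9.97702,18.705,65.1,82.157]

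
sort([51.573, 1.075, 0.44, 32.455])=[0.44, 1.075, 32.455, 51.573]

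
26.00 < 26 False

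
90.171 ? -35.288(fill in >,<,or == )>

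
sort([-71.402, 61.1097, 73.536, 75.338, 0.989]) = [-71.402, 0.989, 61.1097, 73.536, 75.338]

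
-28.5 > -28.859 True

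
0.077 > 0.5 False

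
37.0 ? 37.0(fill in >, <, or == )==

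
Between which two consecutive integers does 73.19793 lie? 73 and 74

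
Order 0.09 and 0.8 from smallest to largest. 0.09, 0.8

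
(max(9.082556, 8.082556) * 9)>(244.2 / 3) True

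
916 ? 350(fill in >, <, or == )>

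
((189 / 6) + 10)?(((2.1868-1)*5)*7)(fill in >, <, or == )<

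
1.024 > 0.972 True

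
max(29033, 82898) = 82898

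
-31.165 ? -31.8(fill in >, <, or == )>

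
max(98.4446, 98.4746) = 98.4746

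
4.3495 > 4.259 True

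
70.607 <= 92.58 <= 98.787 True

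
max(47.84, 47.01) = 47.84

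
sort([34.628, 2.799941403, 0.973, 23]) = [0.973, 2.799941403, 23, 34.628]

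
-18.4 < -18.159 True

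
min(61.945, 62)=61.945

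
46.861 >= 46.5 True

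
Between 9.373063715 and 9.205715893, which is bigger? 9.373063715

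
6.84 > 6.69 True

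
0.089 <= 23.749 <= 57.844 True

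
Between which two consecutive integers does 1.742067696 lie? 1 and 2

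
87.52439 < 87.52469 True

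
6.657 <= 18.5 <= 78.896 True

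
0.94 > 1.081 False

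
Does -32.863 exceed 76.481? No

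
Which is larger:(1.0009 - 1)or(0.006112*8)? (0.006112*8)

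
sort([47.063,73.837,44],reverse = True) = [73.837,47.063,44]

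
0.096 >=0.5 False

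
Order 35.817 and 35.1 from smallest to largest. 35.1, 35.817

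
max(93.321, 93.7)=93.7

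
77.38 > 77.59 False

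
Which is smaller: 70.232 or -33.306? -33.306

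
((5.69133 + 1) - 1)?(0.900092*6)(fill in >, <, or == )>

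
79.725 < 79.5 False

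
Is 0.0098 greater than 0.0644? No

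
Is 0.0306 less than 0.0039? No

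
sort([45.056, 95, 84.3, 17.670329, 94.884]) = [17.670329, 45.056, 84.3, 94.884, 95]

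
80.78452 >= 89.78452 False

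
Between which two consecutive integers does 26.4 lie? 26 and 27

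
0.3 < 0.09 False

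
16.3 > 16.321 False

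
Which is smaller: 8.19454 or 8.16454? 8.16454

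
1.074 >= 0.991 True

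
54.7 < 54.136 False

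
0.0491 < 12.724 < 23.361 True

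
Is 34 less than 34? No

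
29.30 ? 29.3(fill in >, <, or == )==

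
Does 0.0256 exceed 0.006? Yes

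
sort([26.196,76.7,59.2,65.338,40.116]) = [26.196,40.116,59.2,65.338,76.7]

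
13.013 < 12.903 False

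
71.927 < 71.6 False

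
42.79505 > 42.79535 False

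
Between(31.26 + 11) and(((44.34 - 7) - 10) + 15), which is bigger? (((44.34 - 7) - 10) + 15)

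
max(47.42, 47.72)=47.72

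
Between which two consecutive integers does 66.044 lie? 66 and 67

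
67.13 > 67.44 False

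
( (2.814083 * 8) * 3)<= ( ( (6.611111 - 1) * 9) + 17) False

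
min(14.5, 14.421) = 14.421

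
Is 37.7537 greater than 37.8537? No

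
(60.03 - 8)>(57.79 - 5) False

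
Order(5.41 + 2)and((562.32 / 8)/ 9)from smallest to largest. (5.41 + 2), ((562.32 / 8)/ 9)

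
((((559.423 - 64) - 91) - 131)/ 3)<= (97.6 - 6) True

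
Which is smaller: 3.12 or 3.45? 3.12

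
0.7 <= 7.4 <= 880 True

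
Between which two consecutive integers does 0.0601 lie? 0 and 1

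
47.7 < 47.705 True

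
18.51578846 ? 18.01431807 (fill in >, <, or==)>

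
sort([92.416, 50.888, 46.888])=[46.888, 50.888, 92.416]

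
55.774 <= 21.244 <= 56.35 False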